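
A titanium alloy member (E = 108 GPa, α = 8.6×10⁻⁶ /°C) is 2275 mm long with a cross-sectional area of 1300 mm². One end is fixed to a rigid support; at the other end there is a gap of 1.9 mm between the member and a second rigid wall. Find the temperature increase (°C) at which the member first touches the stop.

ΔT ≈ 97.1 °C

The gap closes when αΔT L = 1.9 mm, since the member is still unstressed at that instant.
So ΔT = g/(αL) = 1.9/(8.6×10⁻⁶ × 2275) = 97.11 °C.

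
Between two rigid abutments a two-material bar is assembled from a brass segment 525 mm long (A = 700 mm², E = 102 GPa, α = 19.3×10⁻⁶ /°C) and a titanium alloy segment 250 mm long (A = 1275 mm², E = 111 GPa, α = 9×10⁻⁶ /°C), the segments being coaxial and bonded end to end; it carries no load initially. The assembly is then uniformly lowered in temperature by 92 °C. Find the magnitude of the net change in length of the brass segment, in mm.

Free thermal contraction of the whole bar: Σ αᵢΔT Lᵢ = 19.3×10⁻⁶×92×525 + 9×10⁻⁶×92×250 = 1.139 mm.
Since the ends are fixed, an axial force P builds up, equal in every segment, with P · Σ Lᵢ/(AᵢEᵢ) = δ_free.
Σ Lᵢ/(AᵢEᵢ) = 525/(700×102×10³) + 250/(1275×111×10³) = 9.119×10⁻⁶ mm/N.
P = 1.139 / 9.119×10⁻⁶ = 124900 N = 124.9 kN, tensile.
For the brass segment, free thermal change = 19.3×10⁻⁶×92×525 = 0.9322 mm and elastic change from P = 124900×525/(700×102×10³) = 0.9185 mm; these oppose, so the net change is 0.0137 mm (segment shortens).

|ΔL| ≈ 0.0137 mm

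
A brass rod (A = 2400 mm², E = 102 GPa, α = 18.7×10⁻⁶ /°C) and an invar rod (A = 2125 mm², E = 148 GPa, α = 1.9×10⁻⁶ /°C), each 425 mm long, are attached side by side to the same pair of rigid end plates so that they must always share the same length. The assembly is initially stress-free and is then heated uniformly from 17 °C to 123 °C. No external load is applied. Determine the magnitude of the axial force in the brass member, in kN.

The brass has the larger α, so on heating it would change length more than the invar if both were free. The rigid plates force a common final length, so the brass is put into compression and the invar into tension, with equal and opposite forces P (no external load).
Compatibility of the two members (thermal + elastic change equal): (α₁ − α₂)ΔT = P·[1/(A₁E₁) + 1/(A₂E₂)].
|α₁ − α₂|·ΔT = 16.8×10⁻⁶ × 106 = 0.001781.
1/(A₁E₁) + 1/(A₂E₂) = 1/(2400×102×10³) + 1/(2125×148×10³) = 7.265×10⁻⁹ N⁻¹.
P = 0.001781 / 7.265×10⁻⁹ = 245100 N = 245.1 kN.

P ≈ 245 kN (compressive in the brass)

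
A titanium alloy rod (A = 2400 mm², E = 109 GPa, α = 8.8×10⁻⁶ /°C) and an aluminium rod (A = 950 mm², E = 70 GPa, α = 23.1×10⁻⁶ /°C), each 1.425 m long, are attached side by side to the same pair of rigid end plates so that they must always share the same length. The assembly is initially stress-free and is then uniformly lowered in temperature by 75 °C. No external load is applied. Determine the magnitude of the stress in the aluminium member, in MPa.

σ ≈ 59.9 MPa (tensile)

Equilibrium of a rigid end plate with no external load gives equal and opposite internal forces ±P in the two members. Since α_{aluminium} > α_{titanium alloy}, cooling drives the aluminium into tension and the titanium alloy into compression.
Compatibility of the two members (thermal + elastic change equal): (α₁ − α₂)ΔT = P·[1/(A₁E₁) + 1/(A₂E₂)].
|α₁ − α₂|·ΔT = 14.3×10⁻⁶ × 75 = 0.001073.
1/(A₁E₁) + 1/(A₂E₂) = 1/(2400×109×10³) + 1/(950×70×10³) = 1.886×10⁻⁸ N⁻¹.
P = 0.001073 / 1.886×10⁻⁸ = 56870 N = 56.87 kN.
σ_{aluminium} = P/A₂ = 56870/950 = 59.86 MPa, tensile.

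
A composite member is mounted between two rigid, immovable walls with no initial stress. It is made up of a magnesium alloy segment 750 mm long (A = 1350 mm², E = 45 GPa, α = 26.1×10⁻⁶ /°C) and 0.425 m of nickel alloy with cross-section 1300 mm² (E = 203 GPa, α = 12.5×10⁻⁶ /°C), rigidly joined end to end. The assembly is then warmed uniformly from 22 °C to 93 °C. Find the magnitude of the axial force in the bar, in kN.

P ≈ 127 kN (compressive)

If the supports were absent, the total length change would be Σ αᵢΔT Lᵢ = 26.1×10⁻⁶×71×750 + 12.5×10⁻⁶×71×425 = 1.767 mm.
Since the ends are fixed, an axial force P builds up, equal in every segment, with P · Σ Lᵢ/(AᵢEᵢ) = δ_free.
The series flexibility is Σ Lᵢ/(AᵢEᵢ) = 750/(1350×45×10³) + 425/(1300×203×10³) = 1.396×10⁻⁵ mm/N.
P = 1.767 / 1.396×10⁻⁵ = 126600 N = 126.6 kN, compressive.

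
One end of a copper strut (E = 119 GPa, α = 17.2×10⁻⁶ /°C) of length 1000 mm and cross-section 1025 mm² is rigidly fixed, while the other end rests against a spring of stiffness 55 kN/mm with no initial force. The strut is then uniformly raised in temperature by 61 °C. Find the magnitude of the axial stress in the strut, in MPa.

σ ≈ 38.8 MPa (compressive)

Free thermal expansion: δ_free = αΔT L = 17.2×10⁻⁶ × 61 × 1000 = 1.049 mm.
Let P be the compressive force at the spring. The strut shortens elastically by PL/(AE) and the spring compresses by P/k; together these equal δ_free.
P [ L/(AE) + 1/k ] = δ_free → P [ 1000/(1025×119×10³) + 1/(55×10³) ] = 1.049.
P = 1.049 / 2.638×10⁻⁵ = 39770 N.
σ = P/A = 39770/1025 = 38.8 MPa.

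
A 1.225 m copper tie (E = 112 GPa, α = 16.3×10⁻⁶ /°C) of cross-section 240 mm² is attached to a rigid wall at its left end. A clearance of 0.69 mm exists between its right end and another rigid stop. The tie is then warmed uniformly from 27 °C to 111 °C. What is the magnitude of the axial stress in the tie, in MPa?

Unrestrained expansion: δ_free = αΔT L = 16.3×10⁻⁶ × 84 × 1225 = 1.677 mm.
After closing the 0.69 mm clearance, 1.677 − 0.69 = 0.9873 mm of expansion remains to be suppressed by the wall.
That suppressed elongation corresponds to σ = E·Δ/L = 112×10³ × 0.9873/1225 = 90.26 MPa.

σ ≈ 90.3 MPa (compressive)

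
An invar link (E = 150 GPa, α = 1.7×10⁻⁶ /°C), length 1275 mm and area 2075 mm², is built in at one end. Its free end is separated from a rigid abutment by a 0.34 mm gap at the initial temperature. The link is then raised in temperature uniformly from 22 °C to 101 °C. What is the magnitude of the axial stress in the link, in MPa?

Free thermal elongation = αΔT L = 1.7×10⁻⁶ × 79 × 1275 = 0.1712 mm.
This is smaller than the 0.34 mm clearance, so the link expands freely without reaching the stop — the stress is zero.

σ ≈ 0 MPa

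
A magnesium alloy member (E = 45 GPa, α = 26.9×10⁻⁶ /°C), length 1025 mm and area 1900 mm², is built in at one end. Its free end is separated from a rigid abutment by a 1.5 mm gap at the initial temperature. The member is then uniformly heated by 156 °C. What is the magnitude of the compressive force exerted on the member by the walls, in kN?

Free thermal elongation = αΔT L = 26.9×10⁻⁶ × 156 × 1025 = 4.301 mm.
This exceeds the 1.5 mm gap, so the wall pushes back. The portion of expansion that must be recovered elastically is δ_free − gap = 4.301 − 1.5 = 2.801 mm.
Compatibility: PL/(AE) = 2.801 mm, so σ = P/A = E × (2.801/1025) = 123 MPa.
Force on the wall = σA = 123 × 1900 mm² = 233.7 kN.

P ≈ 234 kN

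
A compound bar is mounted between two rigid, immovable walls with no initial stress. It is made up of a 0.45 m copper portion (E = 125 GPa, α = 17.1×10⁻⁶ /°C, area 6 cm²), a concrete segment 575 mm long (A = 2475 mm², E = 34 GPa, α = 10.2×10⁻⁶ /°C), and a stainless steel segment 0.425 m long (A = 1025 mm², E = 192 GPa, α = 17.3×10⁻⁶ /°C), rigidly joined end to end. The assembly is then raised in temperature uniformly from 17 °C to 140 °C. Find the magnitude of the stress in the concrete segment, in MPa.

σ ≈ 69.3 MPa (compressive)

Free thermal expansion of the whole bar: Σ αᵢΔT Lᵢ = 17.1×10⁻⁶×123×450 + 10.2×10⁻⁶×123×575 + 17.3×10⁻⁶×123×425 = 2.572 mm.
Since the ends are fixed, an axial force P builds up, equal in every segment, with P · Σ Lᵢ/(AᵢEᵢ) = δ_free.
The series flexibility is Σ Lᵢ/(AᵢEᵢ) = 450/(600×125×10³) + 575/(2475×34×10³) + 425/(1025×192×10³) = 1.499×10⁻⁵ mm/N.
So P = 2.572 / 1.499×10⁻⁵ = 171.6 kN, compressive.
σ_{concrete} = P / A = 171600 / 2475 = 69.32 MPa.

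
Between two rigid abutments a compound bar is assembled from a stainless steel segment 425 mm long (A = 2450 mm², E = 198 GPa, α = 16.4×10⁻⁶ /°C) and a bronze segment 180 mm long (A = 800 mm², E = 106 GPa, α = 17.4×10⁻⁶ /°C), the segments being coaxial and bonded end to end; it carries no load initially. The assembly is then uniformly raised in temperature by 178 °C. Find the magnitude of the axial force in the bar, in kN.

If the supports were absent, the total length change would be Σ αᵢΔT Lᵢ = 16.4×10⁻⁶×178×425 + 17.4×10⁻⁶×178×180 = 1.798 mm.
The rigid supports impose zero overall length change; the single axial force P common to all segments must satisfy P Σ Lᵢ/(AᵢEᵢ) = δ_free.
The series flexibility is Σ Lᵢ/(AᵢEᵢ) = 425/(2450×198×10³) + 180/(800×106×10³) = 2.999×10⁻⁶ mm/N.
So P = 1.798 / 2.999×10⁻⁶ = 599.6 kN, compressive.

P ≈ 600 kN (compressive)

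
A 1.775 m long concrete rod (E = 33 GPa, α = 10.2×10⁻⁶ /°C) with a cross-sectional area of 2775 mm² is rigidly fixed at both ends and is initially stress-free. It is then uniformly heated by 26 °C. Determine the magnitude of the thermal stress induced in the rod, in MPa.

The supports are rigid, so the total axial strain is zero. The restrained thermal strain is ε = αΔT = 10.2×10⁻⁶ × 26 = 265.2×10⁻⁶.
The stress required to suppress this strain is σ = Eε = 33×10³ × 265.2×10⁻⁶ = 8.752 MPa, compressive since the rod is trying to expand.

σ ≈ 8.75 MPa (compressive)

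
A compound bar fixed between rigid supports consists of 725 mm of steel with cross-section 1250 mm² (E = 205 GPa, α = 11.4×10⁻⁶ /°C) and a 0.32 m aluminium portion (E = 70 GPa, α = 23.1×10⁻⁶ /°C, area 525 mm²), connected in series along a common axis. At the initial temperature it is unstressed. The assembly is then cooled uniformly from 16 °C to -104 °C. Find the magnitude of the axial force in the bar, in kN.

Free thermal contraction of the whole bar: Σ αᵢΔT Lᵢ = 11.4×10⁻⁶×120×725 + 23.1×10⁻⁶×120×320 = 1.879 mm.
The walls prevent any net length change, so an axial force P (same in every segment) develops. Compatibility: P · Σ Lᵢ/(AᵢEᵢ) = δ_free.
Σ Lᵢ/(AᵢEᵢ) = 725/(1250×205×10³) + 320/(525×70×10³) = 1.154×10⁻⁵ mm/N.
Hence P = δ_free / Σ(L/AE) = 1.879/1.154×10⁻⁵ = 162.9 kN (tensile).

P ≈ 163 kN (tensile)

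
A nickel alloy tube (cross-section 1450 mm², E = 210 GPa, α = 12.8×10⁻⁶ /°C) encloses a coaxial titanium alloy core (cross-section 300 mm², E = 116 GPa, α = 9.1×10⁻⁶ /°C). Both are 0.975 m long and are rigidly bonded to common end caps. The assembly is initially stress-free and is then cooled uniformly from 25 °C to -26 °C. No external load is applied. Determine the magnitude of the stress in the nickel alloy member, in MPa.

σ ≈ 4.06 MPa (tensile)

The nickel alloy has the larger α, so on cooling it would change length more than the titanium alloy if both were free. The rigid plates force a common final length, so the nickel alloy is put into tension and the titanium alloy into compression, with equal and opposite forces P (no external load).
Equating the net (thermal + elastic) strains gives |α₁ − α₂|·ΔT = P·[1/(A₁E₁) + 1/(A₂E₂)].
|α₁ − α₂|·ΔT = 3.7×10⁻⁶ × 51 = 0.0001887.
1/(A₁E₁) + 1/(A₂E₂) = 1/(1450×210×10³) + 1/(300×116×10³) = 3.202×10⁻⁸ N⁻¹.
P = 0.0001887 / 3.202×10⁻⁸ = 5893 N = 5.893 kN.
σ_{nickel alloy} = P/A₁ = 5893/1450 = 4.064 MPa, tensile.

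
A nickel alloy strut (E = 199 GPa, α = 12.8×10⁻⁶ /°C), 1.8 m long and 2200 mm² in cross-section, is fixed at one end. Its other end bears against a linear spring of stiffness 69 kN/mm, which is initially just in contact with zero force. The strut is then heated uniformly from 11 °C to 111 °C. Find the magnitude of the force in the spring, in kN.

The unrestrained thermal change is αΔT L = 12.8×10⁻⁶ × 100 × 1800 = 2.304 mm.
With a force P in the spring, the elastic change of the strut is PL/(AE) and that of the spring is P/k; compatibility requires their sum to equal δ_free.
P [ L/(AE) + 1/k ] = δ_free → P [ 1800/(2200×199×10³) + 1/(69×10³) ] = 2.304.
P = 2.304 / 1.86×10⁻⁵ = 123800 N.

P ≈ 124 kN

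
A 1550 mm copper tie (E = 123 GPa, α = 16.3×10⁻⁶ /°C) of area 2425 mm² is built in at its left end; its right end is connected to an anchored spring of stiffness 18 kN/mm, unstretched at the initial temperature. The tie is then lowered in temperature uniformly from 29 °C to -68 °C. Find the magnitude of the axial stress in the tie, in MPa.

Free thermal contraction: δ_free = αΔT L = 16.3×10⁻⁶ × 97 × 1550 = 2.451 mm.
Let P be the tensile force in the spring. The tie extends elastically by PL/(AE) and the spring stretches by P/k; together these equal δ_free.
P [ L/(AE) + 1/k ] = δ_free → P [ 1550/(2425×123×10³) + 1/(18×10³) ] = 2.451.
P = 2.451 / 6.075×10⁻⁵ = 40340 N.
σ = P/A = 40340/2425 = 16.63 MPa.

σ ≈ 16.6 MPa (tensile)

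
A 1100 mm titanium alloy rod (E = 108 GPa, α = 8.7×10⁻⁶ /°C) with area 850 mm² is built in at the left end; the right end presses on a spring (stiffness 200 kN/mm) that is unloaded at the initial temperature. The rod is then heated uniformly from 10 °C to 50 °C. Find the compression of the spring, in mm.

The unrestrained thermal change is αΔT L = 8.7×10⁻⁶ × 40 × 1100 = 0.3828 mm.
Let P be the compressive force at the spring. The rod shortens elastically by PL/(AE) and the spring compresses by P/k; together these equal δ_free.
P [ L/(AE) + 1/k ] = δ_free → P [ 1100/(850×108×10³) + 1/(200×10³) ] = 0.3828.
P = 0.3828 / 1.698×10⁻⁵ = 22540 N.
Spring compression = P/k = 22540/(200×10³) = 0.1127 mm.

δ ≈ 0.113 mm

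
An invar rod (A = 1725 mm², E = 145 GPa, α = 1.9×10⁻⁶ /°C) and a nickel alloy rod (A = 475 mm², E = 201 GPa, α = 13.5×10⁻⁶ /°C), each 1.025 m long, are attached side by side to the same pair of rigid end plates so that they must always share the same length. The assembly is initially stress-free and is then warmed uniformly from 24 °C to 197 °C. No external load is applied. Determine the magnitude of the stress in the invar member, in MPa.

σ ≈ 80.4 MPa (tensile)

Both members must finish at the same length. With the larger α, the nickel alloy tends to over-expand; the plates restrain it, putting the nickel alloy in compression and the invar in tension. With no external load the two internal forces are equal and opposite, magnitude P.
Compatibility of the two members (thermal + elastic change equal): (α₁ − α₂)ΔT = P·[1/(A₁E₁) + 1/(A₂E₂)].
|α₁ − α₂|·ΔT = 11.6×10⁻⁶ × 173 = 0.002007.
1/(A₁E₁) + 1/(A₂E₂) = 1/(1725×145×10³) + 1/(475×201×10³) = 1.447×10⁻⁸ N⁻¹.
So P = 0.002007 / 1.447×10⁻⁸ = 138.7 kN.
σ_{invar} = P/A₁ = 138700/1725 = 80.39 MPa, tensile.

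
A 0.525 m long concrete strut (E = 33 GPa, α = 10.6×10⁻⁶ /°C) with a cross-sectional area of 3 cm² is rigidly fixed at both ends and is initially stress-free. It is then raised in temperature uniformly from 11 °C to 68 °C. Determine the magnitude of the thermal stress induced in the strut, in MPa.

The supports are rigid, so the total axial strain is zero. The restrained thermal strain is ε = αΔT = 10.6×10⁻⁶ × 57 = 604.2×10⁻⁶.
Hence σ = E·αΔT = 33×10³ × 604.2×10⁻⁶ = 19.94 MPa, compressive.

σ ≈ 19.9 MPa (compressive)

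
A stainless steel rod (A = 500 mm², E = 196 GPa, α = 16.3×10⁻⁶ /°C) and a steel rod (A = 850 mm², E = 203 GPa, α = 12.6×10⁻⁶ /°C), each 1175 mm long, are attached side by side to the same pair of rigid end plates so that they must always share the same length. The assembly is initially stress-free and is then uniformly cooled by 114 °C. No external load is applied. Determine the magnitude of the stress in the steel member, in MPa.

σ ≈ 31 MPa (compressive)

Both members must finish at the same length. With the larger α, the stainless steel tends to over-contract; the plates restrain it, putting the stainless steel in tension and the steel in compression. With no external load the two internal forces are equal and opposite, magnitude P.
Equating the net (thermal + elastic) strains gives |α₁ − α₂|·ΔT = P·[1/(A₁E₁) + 1/(A₂E₂)].
|α₁ − α₂|·ΔT = 3.7×10⁻⁶ × 114 = 0.0004218.
1/(A₁E₁) + 1/(A₂E₂) = 1/(500×196×10³) + 1/(850×203×10³) = 1.6×10⁻⁸ N⁻¹.
P = 0.0004218 / 1.6×10⁻⁸ = 26360 N = 26.36 kN.
σ_{steel} = P/A₂ = 26360/850 = 31.02 MPa, compressive.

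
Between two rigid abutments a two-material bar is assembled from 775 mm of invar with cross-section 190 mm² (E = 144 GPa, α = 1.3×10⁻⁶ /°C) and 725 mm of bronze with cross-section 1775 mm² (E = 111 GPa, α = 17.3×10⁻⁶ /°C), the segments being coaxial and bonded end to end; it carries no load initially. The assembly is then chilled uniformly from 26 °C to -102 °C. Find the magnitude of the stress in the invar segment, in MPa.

Free thermal contraction of the whole bar: Σ αᵢΔT Lᵢ = 1.3×10⁻⁶×128×775 + 17.3×10⁻⁶×128×725 = 1.734 mm.
Since the ends are fixed, an axial force P builds up, equal in every segment, with P · Σ Lᵢ/(AᵢEᵢ) = δ_free.
The series flexibility is Σ Lᵢ/(AᵢEᵢ) = 775/(190×144×10³) + 725/(1775×111×10³) = 3.201×10⁻⁵ mm/N.
P = 1.734 / 3.201×10⁻⁵ = 54190 N = 54.19 kN, tensile.
σ_{invar} = P / A = 54190 / 190 = 285.2 MPa.

σ ≈ 285 MPa (tensile)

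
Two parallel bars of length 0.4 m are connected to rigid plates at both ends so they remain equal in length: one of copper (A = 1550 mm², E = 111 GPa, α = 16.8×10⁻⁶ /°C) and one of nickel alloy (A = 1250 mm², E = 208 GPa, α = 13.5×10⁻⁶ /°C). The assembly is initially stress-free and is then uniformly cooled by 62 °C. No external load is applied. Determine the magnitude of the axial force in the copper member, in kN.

The copper has the larger α, so on cooling it would change length more than the nickel alloy if both were free. The rigid plates force a common final length, so the copper is put into tension and the nickel alloy into compression, with equal and opposite forces P (no external load).
Setting the final lengths equal and cancelling L: (α₁ − α₂)ΔT = P/(A₁E₁) + P/(A₂E₂).
|α₁ − α₂|·ΔT = 3.3×10⁻⁶ × 62 = 0.0002046.
1/(A₁E₁) + 1/(A₂E₂) = 1/(1550×111×10³) + 1/(1250×208×10³) = 9.658×10⁻⁹ N⁻¹.
P = 0.0002046 / 9.658×10⁻⁹ = 21180 N = 21.18 kN.

P ≈ 21.2 kN (tensile in the copper)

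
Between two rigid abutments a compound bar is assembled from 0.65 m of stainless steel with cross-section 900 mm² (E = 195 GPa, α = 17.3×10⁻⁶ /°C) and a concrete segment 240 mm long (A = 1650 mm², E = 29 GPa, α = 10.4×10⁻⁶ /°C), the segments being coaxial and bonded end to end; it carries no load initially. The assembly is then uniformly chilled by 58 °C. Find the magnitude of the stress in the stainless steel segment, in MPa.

σ ≈ 102 MPa (tensile)

Free thermal contraction of the whole bar: Σ αᵢΔT Lᵢ = 17.3×10⁻⁶×58×650 + 10.4×10⁻⁶×58×240 = 0.797 mm.
Since the ends are fixed, an axial force P builds up, equal in every segment, with P · Σ Lᵢ/(AᵢEᵢ) = δ_free.
Σ Lᵢ/(AᵢEᵢ) = 650/(900×195×10³) + 240/(1650×29×10³) = 8.719×10⁻⁶ mm/N.
So P = 0.797 / 8.719×10⁻⁶ = 91.4 kN, tensile.
σ_{stainless steel} = P / A = 91400 / 900 = 101.6 MPa.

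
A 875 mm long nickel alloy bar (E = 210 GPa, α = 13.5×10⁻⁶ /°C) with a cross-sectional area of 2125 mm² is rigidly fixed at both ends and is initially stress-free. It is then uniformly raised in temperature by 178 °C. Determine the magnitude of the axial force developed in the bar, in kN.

P ≈ 1070 kN (compressive)

The ends cannot move, so σ = EαΔT = 210×10³ × 13.5×10⁻⁶ × 178 = 504.6 MPa.
P = AEαΔT = 2125 × 210×10³ × 13.5×10⁻⁶ × 178 = 1072 kN (compressive).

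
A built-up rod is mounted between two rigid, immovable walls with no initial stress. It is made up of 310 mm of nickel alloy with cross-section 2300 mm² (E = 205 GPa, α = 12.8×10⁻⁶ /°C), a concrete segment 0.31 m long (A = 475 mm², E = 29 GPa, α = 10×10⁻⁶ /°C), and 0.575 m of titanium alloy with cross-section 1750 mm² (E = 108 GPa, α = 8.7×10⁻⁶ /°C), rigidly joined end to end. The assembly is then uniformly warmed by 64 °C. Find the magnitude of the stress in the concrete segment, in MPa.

σ ≈ 62.1 MPa (compressive)

Free thermal expansion of the whole bar: Σ αᵢΔT Lᵢ = 12.8×10⁻⁶×64×310 + 10×10⁻⁶×64×310 + 8.7×10⁻⁶×64×575 = 0.7725 mm.
The walls prevent any net length change, so an axial force P (same in every segment) develops. Compatibility: P · Σ Lᵢ/(AᵢEᵢ) = δ_free.
The series flexibility is Σ Lᵢ/(AᵢEᵢ) = 310/(2300×205×10³) + 310/(475×29×10³) + 575/(1750×108×10³) = 2.62×10⁻⁵ mm/N.
P = 0.7725 / 2.62×10⁻⁵ = 29480 N = 29.48 kN, compressive.
σ_{concrete} = P / A = 29480 / 475 = 62.06 MPa.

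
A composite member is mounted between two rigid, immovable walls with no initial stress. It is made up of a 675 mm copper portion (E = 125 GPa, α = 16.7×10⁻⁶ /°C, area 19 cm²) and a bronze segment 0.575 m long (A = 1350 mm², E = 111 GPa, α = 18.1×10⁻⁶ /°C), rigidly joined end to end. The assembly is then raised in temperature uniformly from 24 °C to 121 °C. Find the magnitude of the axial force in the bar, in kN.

P ≈ 315 kN (compressive)

Free thermal expansion of the whole bar: Σ αᵢΔT Lᵢ = 16.7×10⁻⁶×97×675 + 18.1×10⁻⁶×97×575 = 2.103 mm.
The rigid supports impose zero overall length change; the single axial force P common to all segments must satisfy P Σ Lᵢ/(AᵢEᵢ) = δ_free.
The series flexibility is Σ Lᵢ/(AᵢEᵢ) = 675/(1900×125×10³) + 575/(1350×111×10³) = 6.679×10⁻⁶ mm/N.
Hence P = δ_free / Σ(L/AE) = 2.103/6.679×10⁻⁶ = 314.8 kN (compressive).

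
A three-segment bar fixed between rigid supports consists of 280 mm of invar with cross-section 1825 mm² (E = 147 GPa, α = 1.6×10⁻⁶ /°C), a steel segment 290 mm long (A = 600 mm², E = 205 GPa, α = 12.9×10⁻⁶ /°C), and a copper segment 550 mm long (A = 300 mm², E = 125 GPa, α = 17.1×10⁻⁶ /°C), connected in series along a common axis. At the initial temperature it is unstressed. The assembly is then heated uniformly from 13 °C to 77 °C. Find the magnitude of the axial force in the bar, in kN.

If the supports were absent, the total length change would be Σ αᵢΔT Lᵢ = 1.6×10⁻⁶×64×280 + 12.9×10⁻⁶×64×290 + 17.1×10⁻⁶×64×550 = 0.87 mm.
The walls prevent any net length change, so an axial force P (same in every segment) develops. Compatibility: P · Σ Lᵢ/(AᵢEᵢ) = δ_free.
The series flexibility is Σ Lᵢ/(AᵢEᵢ) = 280/(1825×147×10³) + 290/(600×205×10³) + 550/(300×125×10³) = 1.807×10⁻⁵ mm/N.
Hence P = δ_free / Σ(L/AE) = 0.87/1.807×10⁻⁵ = 48.15 kN (compressive).

P ≈ 48.2 kN (compressive)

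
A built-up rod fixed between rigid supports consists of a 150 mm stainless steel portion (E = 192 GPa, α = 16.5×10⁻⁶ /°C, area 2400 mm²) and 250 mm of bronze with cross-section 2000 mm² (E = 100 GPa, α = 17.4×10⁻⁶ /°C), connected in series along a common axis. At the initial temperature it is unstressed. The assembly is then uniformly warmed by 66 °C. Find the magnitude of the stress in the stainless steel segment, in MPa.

With the walls removed the bar would change length by δ_free = Σ αᵢΔT Lᵢ = 16.5×10⁻⁶×66×150 + 17.4×10⁻⁶×66×250 = 0.4504 mm.
Since the ends are fixed, an axial force P builds up, equal in every segment, with P · Σ Lᵢ/(AᵢEᵢ) = δ_free.
Σ Lᵢ/(AᵢEᵢ) = 150/(2400×192×10³) + 250/(2000×100×10³) = 1.576×10⁻⁶ mm/N.
P = 0.4504 / 1.576×10⁻⁶ = 285900 N = 285.9 kN, compressive.
σ_{stainless steel} = P / A = 285900 / 2400 = 119.1 MPa.

σ ≈ 119 MPa (compressive)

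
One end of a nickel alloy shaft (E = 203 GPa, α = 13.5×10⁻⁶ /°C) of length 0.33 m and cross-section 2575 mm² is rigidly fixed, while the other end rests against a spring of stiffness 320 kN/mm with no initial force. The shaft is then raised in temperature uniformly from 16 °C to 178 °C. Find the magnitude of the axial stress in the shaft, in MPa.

σ ≈ 74.6 MPa (compressive)

If the spring were absent the shaft would lengthen by αΔT L = 13.5×10⁻⁶ × 162 × 330 = 0.7217 mm.
With a force P in the spring, the elastic change of the shaft is PL/(AE) and that of the spring is P/k; compatibility requires their sum to equal δ_free.
P [ L/(AE) + 1/k ] = δ_free → P [ 330/(2575×203×10³) + 1/(320×10³) ] = 0.7217.
P = 0.7217 / 3.756×10⁻⁶ = 192100 N.
σ = P/A = 192100/2575 = 74.61 MPa.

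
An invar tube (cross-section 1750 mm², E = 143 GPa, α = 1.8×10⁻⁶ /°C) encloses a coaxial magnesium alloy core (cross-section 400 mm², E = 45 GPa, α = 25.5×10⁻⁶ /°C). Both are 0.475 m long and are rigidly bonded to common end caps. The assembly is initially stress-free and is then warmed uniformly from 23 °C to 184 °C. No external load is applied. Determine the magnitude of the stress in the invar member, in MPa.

Equilibrium of a rigid end plate with no external load gives equal and opposite internal forces ±P in the two members. Since α_{magnesium alloy} > α_{invar}, heating drives the magnesium alloy into compression and the invar into tension.
Equating the net (thermal + elastic) strains gives |α₁ − α₂|·ΔT = P·[1/(A₁E₁) + 1/(A₂E₂)].
|α₁ − α₂|·ΔT = 23.7×10⁻⁶ × 161 = 0.003816.
1/(A₁E₁) + 1/(A₂E₂) = 1/(1750×143×10³) + 1/(400×45×10³) = 5.955×10⁻⁸ N⁻¹.
P = 0.003816 / 5.955×10⁻⁸ = 64070 N = 64.07 kN.
σ_{invar} = P/A₁ = 64070/1750 = 36.61 MPa, tensile.

σ ≈ 36.6 MPa (tensile)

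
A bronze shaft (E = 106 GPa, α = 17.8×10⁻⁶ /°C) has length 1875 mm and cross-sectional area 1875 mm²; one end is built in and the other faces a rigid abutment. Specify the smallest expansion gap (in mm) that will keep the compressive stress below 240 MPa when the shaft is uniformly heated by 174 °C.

Free expansion if unrestrained: δ_free = αΔT L = 17.8×10⁻⁶ × 174 × 1875 = 5.807 mm.
A stress of 240 MPa corresponds to the wall pushing the shaft back by σL/E = 240×1875/(106×10³) = 4.245 mm.
So the gap has to take up the difference, g_min = δ_free − σL/E = 5.807 − 4.245 = 1.562 mm.

g ≈ 1.56 mm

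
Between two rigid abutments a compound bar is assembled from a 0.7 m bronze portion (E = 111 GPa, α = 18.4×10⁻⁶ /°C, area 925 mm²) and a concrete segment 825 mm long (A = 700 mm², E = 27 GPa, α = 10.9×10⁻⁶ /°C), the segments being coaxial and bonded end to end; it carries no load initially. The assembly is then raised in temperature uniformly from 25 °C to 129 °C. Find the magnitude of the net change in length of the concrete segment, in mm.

With the walls removed the bar would change length by δ_free = Σ αᵢΔT Lᵢ = 18.4×10⁻⁶×104×700 + 10.9×10⁻⁶×104×825 = 2.275 mm.
The rigid supports impose zero overall length change; the single axial force P common to all segments must satisfy P Σ Lᵢ/(AᵢEᵢ) = δ_free.
The series flexibility is Σ Lᵢ/(AᵢEᵢ) = 700/(925×111×10³) + 825/(700×27×10³) = 5.047×10⁻⁵ mm/N.
So P = 2.275 / 5.047×10⁻⁵ = 45.07 kN, compressive.
For the concrete segment, free thermal change = 10.9×10⁻⁶×104×825 = 0.9352 mm and elastic change from P = 45070×825/(700×27×10³) = 1.967 mm; these oppose, so the net change is 1.03 mm (segment shortens).

|ΔL| ≈ 1.03 mm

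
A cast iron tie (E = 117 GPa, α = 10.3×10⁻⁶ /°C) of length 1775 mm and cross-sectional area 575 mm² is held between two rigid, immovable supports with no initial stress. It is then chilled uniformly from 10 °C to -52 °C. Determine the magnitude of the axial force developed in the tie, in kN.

P ≈ 43 kN (tensile)

With zero net strain, σ = E·αΔT = 117 GPa × 10.3×10⁻⁶ × 62 = 74.72 MPa.
Axial force P = σA = 74.72 × 575 = 42960 N = 42.96 kN, tensile.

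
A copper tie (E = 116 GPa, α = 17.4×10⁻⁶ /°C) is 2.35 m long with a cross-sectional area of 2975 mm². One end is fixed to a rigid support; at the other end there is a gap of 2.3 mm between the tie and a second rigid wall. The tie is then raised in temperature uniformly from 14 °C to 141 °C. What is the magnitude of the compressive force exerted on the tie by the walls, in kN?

Unrestrained expansion: δ_free = αΔT L = 17.4×10⁻⁶ × 127 × 2350 = 5.193 mm.
After closing the 2.3 mm clearance, 5.193 − 2.3 = 2.893 mm of expansion remains to be suppressed by the wall.
So σ = E(δ_free − g)/L = 116×10³ × 2.893/2350 = 142.8 MPa.
P = σA = 142.8 × 2975 = 424.8 kN.

P ≈ 425 kN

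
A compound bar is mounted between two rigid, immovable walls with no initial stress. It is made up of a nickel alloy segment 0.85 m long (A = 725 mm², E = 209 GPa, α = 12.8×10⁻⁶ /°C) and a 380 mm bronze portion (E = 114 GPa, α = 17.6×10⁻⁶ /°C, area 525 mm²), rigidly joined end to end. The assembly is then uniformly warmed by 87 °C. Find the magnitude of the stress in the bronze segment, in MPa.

Free thermal expansion of the whole bar: Σ αᵢΔT Lᵢ = 12.8×10⁻⁶×87×850 + 17.6×10⁻⁶×87×380 = 1.528 mm.
The rigid supports impose zero overall length change; the single axial force P common to all segments must satisfy P Σ Lᵢ/(AᵢEᵢ) = δ_free.
The series flexibility is Σ Lᵢ/(AᵢEᵢ) = 850/(725×209×10³) + 380/(525×114×10³) = 1.196×10⁻⁵ mm/N.
Hence P = δ_free / Σ(L/AE) = 1.528/1.196×10⁻⁵ = 127.8 kN (compressive).
σ_{bronze} = P / A = 127800 / 525 = 243.4 MPa.

σ ≈ 243 MPa (compressive)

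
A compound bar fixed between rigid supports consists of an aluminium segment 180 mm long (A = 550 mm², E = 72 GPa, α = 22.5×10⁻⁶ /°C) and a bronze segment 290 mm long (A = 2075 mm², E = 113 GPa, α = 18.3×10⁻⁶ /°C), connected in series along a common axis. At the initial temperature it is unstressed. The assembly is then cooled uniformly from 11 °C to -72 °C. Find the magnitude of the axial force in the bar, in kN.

P ≈ 134 kN (tensile)

With the walls removed the bar would change length by δ_free = Σ αᵢΔT Lᵢ = 22.5×10⁻⁶×83×180 + 18.3×10⁻⁶×83×290 = 0.7766 mm.
The walls prevent any net length change, so an axial force P (same in every segment) develops. Compatibility: P · Σ Lᵢ/(AᵢEᵢ) = δ_free.
The series flexibility is Σ Lᵢ/(AᵢEᵢ) = 180/(550×72×10³) + 290/(2075×113×10³) = 5.782×10⁻⁶ mm/N.
Hence P = δ_free / Σ(L/AE) = 0.7766/5.782×10⁻⁶ = 134.3 kN (tensile).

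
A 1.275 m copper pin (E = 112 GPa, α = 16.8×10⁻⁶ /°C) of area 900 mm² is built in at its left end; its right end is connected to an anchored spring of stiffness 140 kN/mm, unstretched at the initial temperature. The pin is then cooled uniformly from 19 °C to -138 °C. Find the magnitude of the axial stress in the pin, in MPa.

σ ≈ 189 MPa (tensile)

If the spring were absent the pin would shorten by αΔT L = 16.8×10⁻⁶ × 157 × 1275 = 3.363 mm.
With a force P in the spring, the elastic change of the pin is PL/(AE) and that of the spring is P/k; compatibility requires their sum to equal δ_free.
P [ L/(AE) + 1/k ] = δ_free → P [ 1275/(900×112×10³) + 1/(140×10³) ] = 3.363.
P = 3.363 / 1.979×10⁻⁵ = 169900 N.
σ = P/A = 169900/900 = 188.8 MPa.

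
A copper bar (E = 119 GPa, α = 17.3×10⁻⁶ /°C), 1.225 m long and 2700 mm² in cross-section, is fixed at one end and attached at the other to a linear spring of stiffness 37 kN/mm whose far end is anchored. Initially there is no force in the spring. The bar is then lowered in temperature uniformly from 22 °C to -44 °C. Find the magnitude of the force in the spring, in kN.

If the spring were absent the bar would shorten by αΔT L = 17.3×10⁻⁶ × 66 × 1225 = 1.399 mm.
Let P be the tensile force in the spring. The bar extends elastically by PL/(AE) and the spring stretches by P/k; together these equal δ_free.
P [ L/(AE) + 1/k ] = δ_free → P [ 1225/(2700×119×10³) + 1/(37×10³) ] = 1.399.
P = 1.399 / 3.084×10⁻⁵ = 45350 N.

P ≈ 45.4 kN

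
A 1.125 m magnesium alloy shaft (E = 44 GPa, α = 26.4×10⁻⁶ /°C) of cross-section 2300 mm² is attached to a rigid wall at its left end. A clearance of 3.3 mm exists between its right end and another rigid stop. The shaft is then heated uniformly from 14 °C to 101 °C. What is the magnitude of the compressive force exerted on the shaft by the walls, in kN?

P ≈ 0 kN

Unrestrained expansion: δ_free = αΔT L = 26.4×10⁻⁶ × 87 × 1125 = 2.584 mm.
This is smaller than the 3.3 mm clearance, so the shaft expands freely without reaching the stop — the stress is zero.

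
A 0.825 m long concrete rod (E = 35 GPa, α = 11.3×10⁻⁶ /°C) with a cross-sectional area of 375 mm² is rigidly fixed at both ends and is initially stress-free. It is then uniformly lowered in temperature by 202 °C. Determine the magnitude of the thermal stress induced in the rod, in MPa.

σ ≈ 79.9 MPa (tensile)

With length fixed, the mechanical strain must cancel the thermal strain αΔT = 11.3×10⁻⁶ × 202 = 2282.6×10⁻⁶.
σ = EαΔT = 35×10³ × 11.3×10⁻⁶ × 202 = 79.89 MPa (tensile; the rod is trying to contract).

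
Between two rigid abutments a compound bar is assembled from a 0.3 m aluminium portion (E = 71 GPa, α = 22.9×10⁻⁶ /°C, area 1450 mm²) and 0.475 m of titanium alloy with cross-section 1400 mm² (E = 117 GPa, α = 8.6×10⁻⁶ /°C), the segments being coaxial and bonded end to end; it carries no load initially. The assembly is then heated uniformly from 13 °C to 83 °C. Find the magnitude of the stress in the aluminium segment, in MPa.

Free thermal expansion of the whole bar: Σ αᵢΔT Lᵢ = 22.9×10⁻⁶×70×300 + 8.6×10⁻⁶×70×475 = 0.7668 mm.
The walls prevent any net length change, so an axial force P (same in every segment) develops. Compatibility: P · Σ Lᵢ/(AᵢEᵢ) = δ_free.
Σ Lᵢ/(AᵢEᵢ) = 300/(1450×71×10³) + 475/(1400×117×10³) = 5.814×10⁻⁶ mm/N.
Hence P = δ_free / Σ(L/AE) = 0.7668/5.814×10⁻⁶ = 131.9 kN (compressive).
σ_{aluminium} = P / A = 131900 / 1450 = 90.96 MPa.

σ ≈ 91 MPa (compressive)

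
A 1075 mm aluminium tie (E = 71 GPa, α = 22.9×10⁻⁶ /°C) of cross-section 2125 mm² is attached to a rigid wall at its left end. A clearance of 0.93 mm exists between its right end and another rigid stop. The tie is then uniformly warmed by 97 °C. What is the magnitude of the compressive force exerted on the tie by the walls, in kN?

P ≈ 205 kN

Unrestrained expansion: δ_free = αΔT L = 22.9×10⁻⁶ × 97 × 1075 = 2.388 mm.
After closing the 0.93 mm clearance, 2.388 − 0.93 = 1.458 mm of expansion remains to be suppressed by the wall.
Compatibility: PL/(AE) = 1.458 mm, so σ = P/A = E × (1.458/1075) = 96.29 MPa.
P = σA = 96.29 × 2125 = 204.6 kN.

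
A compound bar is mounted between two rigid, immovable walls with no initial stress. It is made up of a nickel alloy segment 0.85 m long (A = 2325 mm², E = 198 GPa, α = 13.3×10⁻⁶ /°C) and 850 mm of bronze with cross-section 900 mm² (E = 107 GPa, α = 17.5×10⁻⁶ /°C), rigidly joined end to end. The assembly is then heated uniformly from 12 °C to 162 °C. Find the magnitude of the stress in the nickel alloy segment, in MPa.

With the walls removed the bar would change length by δ_free = Σ αᵢΔT Lᵢ = 13.3×10⁻⁶×150×850 + 17.5×10⁻⁶×150×850 = 3.927 mm.
Since the ends are fixed, an axial force P builds up, equal in every segment, with P · Σ Lᵢ/(AᵢEᵢ) = δ_free.
Σ Lᵢ/(AᵢEᵢ) = 850/(2325×198×10³) + 850/(900×107×10³) = 1.067×10⁻⁵ mm/N.
P = 3.927 / 1.067×10⁻⁵ = 367900 N = 367.9 kN, compressive.
σ_{nickel alloy} = P / A = 367900 / 2325 = 158.3 MPa.

σ ≈ 158 MPa (compressive)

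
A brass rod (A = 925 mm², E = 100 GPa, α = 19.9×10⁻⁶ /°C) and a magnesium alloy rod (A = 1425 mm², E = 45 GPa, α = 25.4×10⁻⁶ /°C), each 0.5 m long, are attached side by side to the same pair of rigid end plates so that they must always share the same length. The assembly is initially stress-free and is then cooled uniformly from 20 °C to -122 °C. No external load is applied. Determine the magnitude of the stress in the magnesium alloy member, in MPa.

The magnesium alloy has the larger α, so on cooling it would change length more than the brass if both were free. The rigid plates force a common final length, so the magnesium alloy is put into tension and the brass into compression, with equal and opposite forces P (no external load).
Equating the net (thermal + elastic) strains gives |α₁ − α₂|·ΔT = P·[1/(A₁E₁) + 1/(A₂E₂)].
|α₁ − α₂|·ΔT = 5.5×10⁻⁶ × 142 = 0.000781.
1/(A₁E₁) + 1/(A₂E₂) = 1/(925×100×10³) + 1/(1425×45×10³) = 2.641×10⁻⁸ N⁻¹.
P = 0.000781 / 2.641×10⁻⁸ = 29580 N = 29.58 kN.
σ_{magnesium alloy} = P/A₂ = 29580/1425 = 20.76 MPa, tensile.

σ ≈ 20.8 MPa (tensile)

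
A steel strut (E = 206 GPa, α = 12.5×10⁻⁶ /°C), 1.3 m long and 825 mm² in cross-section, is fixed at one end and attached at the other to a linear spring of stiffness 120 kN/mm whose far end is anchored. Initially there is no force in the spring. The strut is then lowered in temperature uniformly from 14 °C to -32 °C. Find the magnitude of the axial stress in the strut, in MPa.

σ ≈ 56.7 MPa (tensile)

The unrestrained thermal change is αΔT L = 12.5×10⁻⁶ × 46 × 1300 = 0.7475 mm.
With a force P in the spring, the elastic change of the strut is PL/(AE) and that of the spring is P/k; compatibility requires their sum to equal δ_free.
P [ L/(AE) + 1/k ] = δ_free → P [ 1300/(825×206×10³) + 1/(120×10³) ] = 0.7475.
P = 0.7475 / 1.598×10⁻⁵ = 46770 N.
σ = P/A = 46770/825 = 56.69 MPa.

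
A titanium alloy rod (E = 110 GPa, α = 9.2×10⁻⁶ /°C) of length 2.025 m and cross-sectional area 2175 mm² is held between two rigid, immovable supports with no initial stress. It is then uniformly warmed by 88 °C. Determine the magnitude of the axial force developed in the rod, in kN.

With zero net strain, σ = E·αΔT = 110 GPa × 9.2×10⁻⁶ × 88 = 89.06 MPa.
Axial force P = σA = 89.06 × 2175 = 193700 N = 193.7 kN, compressive.

P ≈ 194 kN (compressive)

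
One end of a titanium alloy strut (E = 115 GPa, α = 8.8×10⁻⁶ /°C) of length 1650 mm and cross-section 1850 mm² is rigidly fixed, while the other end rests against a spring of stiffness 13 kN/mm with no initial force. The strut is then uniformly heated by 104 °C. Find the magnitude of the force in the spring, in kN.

Free thermal expansion: δ_free = αΔT L = 8.8×10⁻⁶ × 104 × 1650 = 1.51 mm.
With a force P in the spring, the elastic change of the strut is PL/(AE) and that of the spring is P/k; compatibility requires their sum to equal δ_free.
So P = δ_free / [L/(AE) + 1/k] = 1.51 / [ 1650/(1850×115×10³) + 1/(13×10³) ].
P = 1.51 / 8.468×10⁻⁵ = 17830 N.

P ≈ 17.8 kN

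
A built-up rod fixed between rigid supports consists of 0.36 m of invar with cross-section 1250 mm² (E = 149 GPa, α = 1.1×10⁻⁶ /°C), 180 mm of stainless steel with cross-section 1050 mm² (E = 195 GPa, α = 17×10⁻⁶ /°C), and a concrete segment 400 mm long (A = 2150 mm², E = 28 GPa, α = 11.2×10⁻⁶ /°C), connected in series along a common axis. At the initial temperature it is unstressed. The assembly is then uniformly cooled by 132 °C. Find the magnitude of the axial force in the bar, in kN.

P ≈ 111 kN (tensile)

Free thermal contraction of the whole bar: Σ αᵢΔT Lᵢ = 1.1×10⁻⁶×132×360 + 17×10⁻⁶×132×180 + 11.2×10⁻⁶×132×400 = 1.048 mm.
The rigid supports impose zero overall length change; the single axial force P common to all segments must satisfy P Σ Lᵢ/(AᵢEᵢ) = δ_free.
The series flexibility is Σ Lᵢ/(AᵢEᵢ) = 360/(1250×149×10³) + 180/(1050×195×10³) + 400/(2150×28×10³) = 9.457×10⁻⁶ mm/N.
P = 1.048 / 9.457×10⁻⁶ = 110800 N = 110.8 kN, tensile.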